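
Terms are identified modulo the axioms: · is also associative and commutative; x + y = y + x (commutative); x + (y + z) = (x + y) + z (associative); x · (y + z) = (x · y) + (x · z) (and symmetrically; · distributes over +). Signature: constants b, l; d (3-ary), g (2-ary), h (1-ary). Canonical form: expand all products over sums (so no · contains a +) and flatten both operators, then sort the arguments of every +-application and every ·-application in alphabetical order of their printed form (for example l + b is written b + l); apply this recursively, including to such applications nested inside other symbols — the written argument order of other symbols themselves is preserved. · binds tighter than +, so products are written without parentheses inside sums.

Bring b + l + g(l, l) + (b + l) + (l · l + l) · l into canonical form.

Expand:  b + l + g(l, l) + b + l + l · l · l + l · l
Order the arguments:  b + b + g(l, l) + l + l + l · l + l · l · l

Answer: b + b + g(l, l) + l + l + l · l + l · l · l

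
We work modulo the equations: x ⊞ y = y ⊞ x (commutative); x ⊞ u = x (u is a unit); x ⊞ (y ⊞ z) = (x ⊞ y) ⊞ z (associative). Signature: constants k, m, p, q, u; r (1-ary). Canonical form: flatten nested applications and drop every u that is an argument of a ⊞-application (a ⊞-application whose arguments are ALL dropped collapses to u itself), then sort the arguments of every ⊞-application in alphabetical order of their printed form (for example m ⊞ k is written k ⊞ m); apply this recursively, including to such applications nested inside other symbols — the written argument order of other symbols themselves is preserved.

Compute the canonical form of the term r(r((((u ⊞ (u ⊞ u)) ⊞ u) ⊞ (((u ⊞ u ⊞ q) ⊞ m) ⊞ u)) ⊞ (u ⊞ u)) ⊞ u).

Focus inside:  r((((u ⊞ (u ⊞ u)) ⊞ u) ⊞ (((u ⊞ u ⊞ q) ⊞ m) ⊞ u)) ⊞ (u ⊞ u)) ⊞ u
Canonicalize subterm:  r((((u ⊞ (u ⊞ u)) ⊞ u) ⊞ (((u ⊞ u ⊞ q) ⊞ m) ⊞ u)) ⊞ (u ⊞ u))  →  r(m ⊞ q)
Units out:  drop u
Sort:  r(m ⊞ q)
Reassemble:  r(r(m ⊞ q))

Answer: r(r(m ⊞ q))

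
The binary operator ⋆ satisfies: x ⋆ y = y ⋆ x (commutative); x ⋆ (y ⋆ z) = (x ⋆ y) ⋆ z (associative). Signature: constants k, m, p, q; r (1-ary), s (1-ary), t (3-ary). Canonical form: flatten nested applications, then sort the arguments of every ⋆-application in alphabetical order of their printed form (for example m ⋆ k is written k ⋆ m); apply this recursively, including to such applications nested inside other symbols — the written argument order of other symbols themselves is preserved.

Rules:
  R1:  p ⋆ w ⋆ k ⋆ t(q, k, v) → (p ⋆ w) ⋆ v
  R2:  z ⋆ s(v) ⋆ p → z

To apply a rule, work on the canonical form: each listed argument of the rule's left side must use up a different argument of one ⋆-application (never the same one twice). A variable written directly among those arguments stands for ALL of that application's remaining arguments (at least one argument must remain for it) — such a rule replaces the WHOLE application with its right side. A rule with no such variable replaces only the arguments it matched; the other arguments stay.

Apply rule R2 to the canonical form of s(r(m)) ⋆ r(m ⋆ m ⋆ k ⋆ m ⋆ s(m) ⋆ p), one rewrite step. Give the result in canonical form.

Answer: r(k ⋆ m ⋆ m ⋆ m) ⋆ s(r(m))

Derivation:
Canonical form:  r(k ⋆ m ⋆ m ⋆ m ⋆ p ⋆ s(m)) ⋆ s(r(m))
Apply R2:  consuming p, s(m);  v := m, z := k ⋆ m ⋆ m ⋆ m
The extension variable absorbs all remaining arguments, so the whole application is rewritten.
Giving:  r(k ⋆ m ⋆ m ⋆ m) ⋆ s(r(m))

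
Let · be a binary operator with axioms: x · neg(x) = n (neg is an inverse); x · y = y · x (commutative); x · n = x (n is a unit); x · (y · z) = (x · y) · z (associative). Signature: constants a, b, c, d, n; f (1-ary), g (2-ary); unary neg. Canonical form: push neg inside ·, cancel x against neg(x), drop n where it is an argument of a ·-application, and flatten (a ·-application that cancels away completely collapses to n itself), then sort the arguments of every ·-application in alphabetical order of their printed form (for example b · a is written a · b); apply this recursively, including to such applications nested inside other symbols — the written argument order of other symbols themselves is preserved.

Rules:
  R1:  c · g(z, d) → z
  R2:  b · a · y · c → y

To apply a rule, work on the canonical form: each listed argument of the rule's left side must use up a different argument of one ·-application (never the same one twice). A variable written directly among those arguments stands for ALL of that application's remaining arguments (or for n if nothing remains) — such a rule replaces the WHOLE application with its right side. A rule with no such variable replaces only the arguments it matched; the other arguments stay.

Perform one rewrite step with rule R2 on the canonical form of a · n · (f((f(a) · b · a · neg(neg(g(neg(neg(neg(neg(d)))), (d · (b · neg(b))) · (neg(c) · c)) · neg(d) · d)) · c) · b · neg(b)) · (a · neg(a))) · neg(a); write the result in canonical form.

Answer: f(f(a) · g(d, d))

Derivation:
Canonical form:  f(a · b · c · f(a) · g(d, d))
R2 matches:  uses a, b, c;  y := f(a) · g(d, d)
Every leftover argument binds to the variable; the entire application is replaced.
Giving:  f(f(a) · g(d, d))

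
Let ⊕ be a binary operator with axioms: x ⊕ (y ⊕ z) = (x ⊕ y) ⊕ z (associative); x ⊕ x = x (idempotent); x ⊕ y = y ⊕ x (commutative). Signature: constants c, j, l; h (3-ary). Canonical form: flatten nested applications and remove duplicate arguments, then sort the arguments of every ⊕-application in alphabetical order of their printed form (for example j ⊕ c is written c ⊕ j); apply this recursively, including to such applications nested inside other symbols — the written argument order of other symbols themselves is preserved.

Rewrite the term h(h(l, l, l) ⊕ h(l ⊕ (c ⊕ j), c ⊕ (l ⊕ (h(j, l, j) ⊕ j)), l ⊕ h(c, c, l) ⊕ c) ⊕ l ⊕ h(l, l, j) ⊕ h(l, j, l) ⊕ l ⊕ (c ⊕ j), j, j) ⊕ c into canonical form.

Answer: c ⊕ h(c ⊕ h(c ⊕ j ⊕ l, c ⊕ h(j, l, j) ⊕ j ⊕ l, c ⊕ h(c, c, l) ⊕ l) ⊕ h(l, j, l) ⊕ h(l, l, j) ⊕ h(l, l, l) ⊕ j ⊕ l, j, j)

Derivation:
Simplify inside:  h(h(l, l, l) ⊕ h(l ⊕ (c ⊕ j), c ⊕ (l ⊕ (h(j, l, j) ⊕ j)), l ⊕ h(c, c, l) ⊕ c) ⊕ l ⊕ h(l, l, j) ⊕ h(l, j, l) ⊕ l ⊕ (c ⊕ j), j, j)  →  h(c ⊕ h(c ⊕ j ⊕ l, c ⊕ h(j, l, j) ⊕ j ⊕ l, c ⊕ h(c, c, l) ⊕ l) ⊕ h(l, j, l) ⊕ h(l, l, j) ⊕ h(l, l, l) ⊕ j ⊕ l, j, j)
Sort:  c ⊕ h(c ⊕ h(c ⊕ j ⊕ l, c ⊕ h(j, l, j) ⊕ j ⊕ l, c ⊕ h(c, c, l) ⊕ l) ⊕ h(l, j, l) ⊕ h(l, l, j) ⊕ h(l, l, l) ⊕ j ⊕ l, j, j)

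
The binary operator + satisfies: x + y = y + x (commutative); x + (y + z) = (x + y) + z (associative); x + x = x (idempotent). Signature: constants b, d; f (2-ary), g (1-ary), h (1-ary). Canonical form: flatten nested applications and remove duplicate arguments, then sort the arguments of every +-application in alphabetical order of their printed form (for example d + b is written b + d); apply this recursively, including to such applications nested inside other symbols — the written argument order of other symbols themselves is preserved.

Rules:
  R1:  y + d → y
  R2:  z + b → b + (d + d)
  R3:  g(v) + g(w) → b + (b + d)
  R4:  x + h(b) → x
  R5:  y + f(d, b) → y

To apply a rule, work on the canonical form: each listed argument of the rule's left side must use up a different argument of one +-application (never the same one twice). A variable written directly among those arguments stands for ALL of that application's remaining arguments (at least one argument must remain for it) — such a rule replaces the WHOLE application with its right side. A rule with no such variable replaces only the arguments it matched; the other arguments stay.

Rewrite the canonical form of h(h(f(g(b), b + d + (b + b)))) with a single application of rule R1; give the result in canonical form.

Canonical form:  h(h(f(g(b), b + d)))
Match R1:  consume d;  y := b
Every leftover argument binds to the variable; the entire application is replaced.
Result:  h(h(f(g(b), b)))

Answer: h(h(f(g(b), b)))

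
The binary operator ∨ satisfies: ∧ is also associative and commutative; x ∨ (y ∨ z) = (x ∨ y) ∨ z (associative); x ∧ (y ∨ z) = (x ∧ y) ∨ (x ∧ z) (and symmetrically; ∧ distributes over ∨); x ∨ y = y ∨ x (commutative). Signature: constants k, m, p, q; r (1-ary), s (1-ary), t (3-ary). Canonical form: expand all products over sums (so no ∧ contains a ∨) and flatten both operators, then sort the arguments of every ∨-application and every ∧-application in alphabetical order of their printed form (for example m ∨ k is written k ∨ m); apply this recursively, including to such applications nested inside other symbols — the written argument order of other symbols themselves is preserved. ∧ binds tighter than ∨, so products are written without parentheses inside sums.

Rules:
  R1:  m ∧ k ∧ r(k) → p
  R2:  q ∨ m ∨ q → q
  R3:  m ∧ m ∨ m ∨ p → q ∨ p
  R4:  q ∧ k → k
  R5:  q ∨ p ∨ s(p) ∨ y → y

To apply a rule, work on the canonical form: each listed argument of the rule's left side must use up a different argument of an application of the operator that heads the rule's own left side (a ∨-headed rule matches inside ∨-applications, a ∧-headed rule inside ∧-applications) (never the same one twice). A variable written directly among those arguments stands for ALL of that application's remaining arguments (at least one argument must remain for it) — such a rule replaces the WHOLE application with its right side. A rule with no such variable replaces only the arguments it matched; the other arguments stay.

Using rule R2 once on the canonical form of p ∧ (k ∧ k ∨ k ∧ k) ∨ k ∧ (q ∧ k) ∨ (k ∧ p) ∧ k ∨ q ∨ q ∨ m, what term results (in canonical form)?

Canonical form:  k ∧ k ∧ p ∨ k ∧ k ∧ p ∨ k ∧ k ∧ p ∨ k ∧ k ∧ q ∨ m ∨ q ∨ q
Apply R2:  consuming m, q, q
Result:  k ∧ k ∧ p ∨ k ∧ k ∧ p ∨ k ∧ k ∧ p ∨ k ∧ k ∧ q ∨ q

Answer: k ∧ k ∧ p ∨ k ∧ k ∧ p ∨ k ∧ k ∧ p ∨ k ∧ k ∧ q ∨ q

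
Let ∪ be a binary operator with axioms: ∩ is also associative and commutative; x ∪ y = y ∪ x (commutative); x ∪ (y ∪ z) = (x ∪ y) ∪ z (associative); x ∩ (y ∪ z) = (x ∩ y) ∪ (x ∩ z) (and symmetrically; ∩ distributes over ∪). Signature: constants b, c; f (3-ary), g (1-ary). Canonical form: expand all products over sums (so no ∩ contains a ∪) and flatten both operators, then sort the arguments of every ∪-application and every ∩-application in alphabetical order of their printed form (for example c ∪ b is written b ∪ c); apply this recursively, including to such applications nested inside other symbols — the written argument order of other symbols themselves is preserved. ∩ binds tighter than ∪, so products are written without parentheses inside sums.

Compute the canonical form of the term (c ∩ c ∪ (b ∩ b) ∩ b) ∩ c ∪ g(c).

Answer: b ∩ b ∩ b ∩ c ∪ c ∩ c ∩ c ∪ g(c)

Derivation:
Expand:  c ∩ c ∩ c ∪ b ∩ b ∩ b ∩ c ∪ g(c)
Sort arguments:  b ∩ b ∩ b ∩ c ∪ c ∩ c ∩ c ∪ g(c)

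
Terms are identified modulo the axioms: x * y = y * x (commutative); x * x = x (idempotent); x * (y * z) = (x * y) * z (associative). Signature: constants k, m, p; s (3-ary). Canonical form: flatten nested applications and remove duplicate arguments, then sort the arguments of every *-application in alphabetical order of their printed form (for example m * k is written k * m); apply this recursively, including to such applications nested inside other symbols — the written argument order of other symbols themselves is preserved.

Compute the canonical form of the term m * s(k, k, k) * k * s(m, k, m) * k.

Answer: k * m * s(k, k, k) * s(m, k, m)

Derivation:
Drop duplicates:  drop duplicate k
Sort arguments:  k * m * s(k, k, k) * s(m, k, m)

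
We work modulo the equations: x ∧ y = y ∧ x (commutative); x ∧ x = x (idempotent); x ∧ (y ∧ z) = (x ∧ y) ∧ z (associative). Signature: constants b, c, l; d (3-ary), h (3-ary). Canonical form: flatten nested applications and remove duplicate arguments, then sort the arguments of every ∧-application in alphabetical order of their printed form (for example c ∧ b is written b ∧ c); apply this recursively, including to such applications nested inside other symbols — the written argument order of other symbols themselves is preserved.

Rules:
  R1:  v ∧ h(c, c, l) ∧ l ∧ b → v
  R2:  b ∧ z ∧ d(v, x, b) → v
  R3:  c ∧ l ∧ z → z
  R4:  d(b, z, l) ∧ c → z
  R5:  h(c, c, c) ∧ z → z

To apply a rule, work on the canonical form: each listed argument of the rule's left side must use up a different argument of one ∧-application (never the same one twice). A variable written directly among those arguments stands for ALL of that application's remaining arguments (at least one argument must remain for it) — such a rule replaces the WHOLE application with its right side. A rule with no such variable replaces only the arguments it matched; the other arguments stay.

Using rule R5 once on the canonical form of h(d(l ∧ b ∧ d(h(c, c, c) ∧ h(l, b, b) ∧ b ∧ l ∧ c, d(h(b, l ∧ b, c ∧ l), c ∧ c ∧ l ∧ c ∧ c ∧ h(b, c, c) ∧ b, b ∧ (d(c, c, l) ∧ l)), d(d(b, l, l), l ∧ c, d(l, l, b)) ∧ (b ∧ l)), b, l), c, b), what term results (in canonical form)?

Canonical form:  h(d(b ∧ d(b ∧ c ∧ h(c, c, c) ∧ h(l, b, b) ∧ l, d(h(b, b ∧ l, c ∧ l), b ∧ c ∧ h(b, c, c) ∧ l, b ∧ d(c, c, l) ∧ l), b ∧ d(d(b, l, l), c ∧ l, d(l, l, b)) ∧ l) ∧ l, b, l), c, b)
R5 matches:  uses h(c, c, c);  z := b ∧ c ∧ h(l, b, b) ∧ l
Every leftover argument binds to the variable; the entire application is replaced.
New term:  h(d(b ∧ d(b ∧ c ∧ h(l, b, b) ∧ l, d(h(b, b ∧ l, c ∧ l), b ∧ c ∧ h(b, c, c) ∧ l, b ∧ d(c, c, l) ∧ l), b ∧ d(d(b, l, l), c ∧ l, d(l, l, b)) ∧ l) ∧ l, b, l), c, b)

Answer: h(d(b ∧ d(b ∧ c ∧ h(l, b, b) ∧ l, d(h(b, b ∧ l, c ∧ l), b ∧ c ∧ h(b, c, c) ∧ l, b ∧ d(c, c, l) ∧ l), b ∧ d(d(b, l, l), c ∧ l, d(l, l, b)) ∧ l) ∧ l, b, l), c, b)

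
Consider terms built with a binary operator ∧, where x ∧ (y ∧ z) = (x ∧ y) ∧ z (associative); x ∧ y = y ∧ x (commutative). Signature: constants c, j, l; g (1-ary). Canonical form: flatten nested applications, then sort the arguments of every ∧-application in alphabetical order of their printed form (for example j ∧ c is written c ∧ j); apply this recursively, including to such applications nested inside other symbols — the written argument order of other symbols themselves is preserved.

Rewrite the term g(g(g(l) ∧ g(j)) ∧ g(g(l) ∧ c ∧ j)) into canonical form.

Work inside:  g(g(l) ∧ g(j)) ∧ g(g(l) ∧ c ∧ j)
Simplify inside:  g(g(l) ∧ g(j))  →  g(g(j) ∧ g(l))
Simplify inside:  g(g(l) ∧ c ∧ j)  →  g(c ∧ g(l) ∧ j)
Sort arguments:  g(c ∧ g(l) ∧ j) ∧ g(g(j) ∧ g(l))
Reassemble:  g(g(c ∧ g(l) ∧ j) ∧ g(g(j) ∧ g(l)))

Answer: g(g(c ∧ g(l) ∧ j) ∧ g(g(j) ∧ g(l)))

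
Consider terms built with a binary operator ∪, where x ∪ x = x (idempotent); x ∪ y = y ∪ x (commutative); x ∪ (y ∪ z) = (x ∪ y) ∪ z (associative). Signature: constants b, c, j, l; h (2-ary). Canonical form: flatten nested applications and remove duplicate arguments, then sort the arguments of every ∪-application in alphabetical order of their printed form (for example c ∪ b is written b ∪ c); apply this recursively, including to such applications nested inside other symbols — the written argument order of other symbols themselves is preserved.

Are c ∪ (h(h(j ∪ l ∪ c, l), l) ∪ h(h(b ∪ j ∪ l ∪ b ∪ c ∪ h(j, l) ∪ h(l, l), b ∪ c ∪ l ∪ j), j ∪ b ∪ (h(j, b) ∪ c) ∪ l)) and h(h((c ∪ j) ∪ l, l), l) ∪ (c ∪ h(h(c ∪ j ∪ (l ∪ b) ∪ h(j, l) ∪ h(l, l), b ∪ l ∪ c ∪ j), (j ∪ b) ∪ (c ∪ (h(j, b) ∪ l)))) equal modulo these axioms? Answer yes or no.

Answer: yes — both canonical forms are c ∪ h(h(b ∪ c ∪ h(j, l) ∪ h(l, l) ∪ j ∪ l, b ∪ c ∪ j ∪ l), b ∪ c ∪ h(j, b) ∪ j ∪ l) ∪ h(h(c ∪ j ∪ l, l), l)

Derivation:
Left:  c ∪ (h(h(j ∪ l ∪ c, l), l) ∪ h(h(b ∪ j ∪ l ∪ b ∪ c ∪ h(j, l) ∪ h(l, l), b ∪ c ∪ l ∪ j), j ∪ b ∪ (h(j, b) ∪ c) ∪ l))
  Un-nest:  c ∪ h(h(j ∪ l ∪ c, l), l) ∪ h(h(b ∪ j ∪ l ∪ b ∪ c ∪ h(j, l) ∪ h(l, l), b ∪ c ∪ l ∪ j), j ∪ b ∪ (h(j, b) ∪ c) ∪ l)
  Canonicalize subterm:  h(h(j ∪ l ∪ c, l), l)  →  h(h(c ∪ j ∪ l, l), l)
  Simplify inside:  h(h(b ∪ j ∪ l ∪ b ∪ c ∪ h(j, l) ∪ h(l, l), b ∪ c ∪ l ∪ j), j ∪ b ∪ (h(j, b) ∪ c) ∪ l)  →  h(h(b ∪ c ∪ h(j, l) ∪ h(l, l) ∪ j ∪ l, b ∪ c ∪ j ∪ l), b ∪ c ∪ h(j, b) ∪ j ∪ l)
  Sort arguments:  c ∪ h(h(b ∪ c ∪ h(j, l) ∪ h(l, l) ∪ j ∪ l, b ∪ c ∪ j ∪ l), b ∪ c ∪ h(j, b) ∪ j ∪ l) ∪ h(h(c ∪ j ∪ l, l), l)
Right:  h(h((c ∪ j) ∪ l, l), l) ∪ (c ∪ h(h(c ∪ j ∪ (l ∪ b) ∪ h(j, l) ∪ h(l, l), b ∪ l ∪ c ∪ j), (j ∪ b) ∪ (c ∪ (h(j, b) ∪ l))))
  Flatten:  h(h((c ∪ j) ∪ l, l), l) ∪ c ∪ h(h(c ∪ j ∪ (l ∪ b) ∪ h(j, l) ∪ h(l, l), b ∪ l ∪ c ∪ j), (j ∪ b) ∪ (c ∪ (h(j, b) ∪ l)))
  Simplify inside:  h(h((c ∪ j) ∪ l, l), l)  →  h(h(c ∪ j ∪ l, l), l)
  Canonicalize subterm:  h(h(c ∪ j ∪ (l ∪ b) ∪ h(j, l) ∪ h(l, l), b ∪ l ∪ c ∪ j), (j ∪ b) ∪ (c ∪ (h(j, b) ∪ l)))  →  h(h(b ∪ c ∪ h(j, l) ∪ h(l, l) ∪ j ∪ l, b ∪ c ∪ j ∪ l), b ∪ c ∪ h(j, b) ∪ j ∪ l)
  Order the arguments:  c ∪ h(h(b ∪ c ∪ h(j, l) ∪ h(l, l) ∪ j ∪ l, b ∪ c ∪ j ∪ l), b ∪ c ∪ h(j, b) ∪ j ∪ l) ∪ h(h(c ∪ j ∪ l, l), l)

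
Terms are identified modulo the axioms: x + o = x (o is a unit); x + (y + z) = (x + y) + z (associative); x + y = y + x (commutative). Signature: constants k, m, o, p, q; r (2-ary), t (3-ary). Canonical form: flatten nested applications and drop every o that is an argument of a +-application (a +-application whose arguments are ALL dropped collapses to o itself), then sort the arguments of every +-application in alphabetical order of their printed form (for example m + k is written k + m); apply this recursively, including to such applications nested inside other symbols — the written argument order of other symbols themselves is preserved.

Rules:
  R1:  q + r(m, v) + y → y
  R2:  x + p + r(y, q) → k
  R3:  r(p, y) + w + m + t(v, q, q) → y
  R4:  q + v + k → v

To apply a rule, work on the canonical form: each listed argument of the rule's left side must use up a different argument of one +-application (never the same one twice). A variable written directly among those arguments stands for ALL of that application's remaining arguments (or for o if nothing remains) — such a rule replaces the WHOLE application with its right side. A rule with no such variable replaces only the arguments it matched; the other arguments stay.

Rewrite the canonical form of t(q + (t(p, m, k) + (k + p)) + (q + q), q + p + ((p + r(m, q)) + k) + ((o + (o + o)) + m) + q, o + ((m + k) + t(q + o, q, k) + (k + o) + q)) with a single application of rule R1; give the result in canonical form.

Canonical form:  t(k + p + q + q + q + t(p, m, k), k + m + p + p + q + q + r(m, q), k + k + m + q + t(q, q, k))
Match R1:  consume q, r(m, q);  v := q, y := k + m + p + p + q
The variable takes the whole remainder — replace the entire application.
Result:  t(k + p + q + q + q + t(p, m, k), k + m + p + p + q, k + k + m + q + t(q, q, k))

Answer: t(k + p + q + q + q + t(p, m, k), k + m + p + p + q, k + k + m + q + t(q, q, k))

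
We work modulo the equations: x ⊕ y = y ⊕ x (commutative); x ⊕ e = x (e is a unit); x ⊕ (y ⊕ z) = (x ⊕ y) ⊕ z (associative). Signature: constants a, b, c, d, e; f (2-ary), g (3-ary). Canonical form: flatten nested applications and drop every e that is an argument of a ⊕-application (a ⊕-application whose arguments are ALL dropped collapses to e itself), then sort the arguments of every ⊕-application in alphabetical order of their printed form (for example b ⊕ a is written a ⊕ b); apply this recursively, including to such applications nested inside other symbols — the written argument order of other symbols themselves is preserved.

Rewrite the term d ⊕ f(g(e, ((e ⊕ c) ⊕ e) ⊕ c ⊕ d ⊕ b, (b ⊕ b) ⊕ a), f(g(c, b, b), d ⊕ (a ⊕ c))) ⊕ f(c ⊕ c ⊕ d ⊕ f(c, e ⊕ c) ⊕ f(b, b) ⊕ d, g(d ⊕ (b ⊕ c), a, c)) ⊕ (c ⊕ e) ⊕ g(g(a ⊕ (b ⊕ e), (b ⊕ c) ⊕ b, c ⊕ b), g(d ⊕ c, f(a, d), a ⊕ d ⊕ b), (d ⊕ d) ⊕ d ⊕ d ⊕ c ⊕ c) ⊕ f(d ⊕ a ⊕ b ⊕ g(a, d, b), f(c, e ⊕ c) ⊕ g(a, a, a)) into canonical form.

Answer: c ⊕ d ⊕ f(a ⊕ b ⊕ d ⊕ g(a, d, b), f(c, c) ⊕ g(a, a, a)) ⊕ f(c ⊕ c ⊕ d ⊕ d ⊕ f(b, b) ⊕ f(c, c), g(b ⊕ c ⊕ d, a, c)) ⊕ f(g(e, b ⊕ c ⊕ c ⊕ d, a ⊕ b ⊕ b), f(g(c, b, b), a ⊕ c ⊕ d)) ⊕ g(g(a ⊕ b, b ⊕ b ⊕ c, b ⊕ c), g(c ⊕ d, f(a, d), a ⊕ b ⊕ d), c ⊕ c ⊕ d ⊕ d ⊕ d ⊕ d)

Derivation:
Flatten:  d ⊕ f(g(e, ((e ⊕ c) ⊕ e) ⊕ c ⊕ d ⊕ b, (b ⊕ b) ⊕ a), f(g(c, b, b), d ⊕ (a ⊕ c))) ⊕ f(c ⊕ c ⊕ d ⊕ f(c, e ⊕ c) ⊕ f(b, b) ⊕ d, g(d ⊕ (b ⊕ c), a, c)) ⊕ c ⊕ e ⊕ g(g(a ⊕ (b ⊕ e), (b ⊕ c) ⊕ b, c ⊕ b), g(d ⊕ c, f(a, d), a ⊕ d ⊕ b), (d ⊕ d) ⊕ d ⊕ d ⊕ c ⊕ c) ⊕ f(d ⊕ a ⊕ b ⊕ g(a, d, b), f(c, e ⊕ c) ⊕ g(a, a, a))
Inside:  f(g(e, ((e ⊕ c) ⊕ e) ⊕ c ⊕ d ⊕ b, (b ⊕ b) ⊕ a), f(g(c, b, b), d ⊕ (a ⊕ c)))  →  f(g(e, b ⊕ c ⊕ c ⊕ d, a ⊕ b ⊕ b), f(g(c, b, b), a ⊕ c ⊕ d))
Inside:  f(c ⊕ c ⊕ d ⊕ f(c, e ⊕ c) ⊕ f(b, b) ⊕ d, g(d ⊕ (b ⊕ c), a, c))  →  f(c ⊕ c ⊕ d ⊕ d ⊕ f(b, b) ⊕ f(c, c), g(b ⊕ c ⊕ d, a, c))
Inside:  g(g(a ⊕ (b ⊕ e), (b ⊕ c) ⊕ b, c ⊕ b), g(d ⊕ c, f(a, d), a ⊕ d ⊕ b), (d ⊕ d) ⊕ d ⊕ d ⊕ c ⊕ c)  →  g(g(a ⊕ b, b ⊕ b ⊕ c, b ⊕ c), g(c ⊕ d, f(a, d), a ⊕ b ⊕ d), c ⊕ c ⊕ d ⊕ d ⊕ d ⊕ d)
Drop the unit:  drop e
Sort:  c ⊕ d ⊕ f(a ⊕ b ⊕ d ⊕ g(a, d, b), f(c, c) ⊕ g(a, a, a)) ⊕ f(c ⊕ c ⊕ d ⊕ d ⊕ f(b, b) ⊕ f(c, c), g(b ⊕ c ⊕ d, a, c)) ⊕ f(g(e, b ⊕ c ⊕ c ⊕ d, a ⊕ b ⊕ b), f(g(c, b, b), a ⊕ c ⊕ d)) ⊕ g(g(a ⊕ b, b ⊕ b ⊕ c, b ⊕ c), g(c ⊕ d, f(a, d), a ⊕ b ⊕ d), c ⊕ c ⊕ d ⊕ d ⊕ d ⊕ d)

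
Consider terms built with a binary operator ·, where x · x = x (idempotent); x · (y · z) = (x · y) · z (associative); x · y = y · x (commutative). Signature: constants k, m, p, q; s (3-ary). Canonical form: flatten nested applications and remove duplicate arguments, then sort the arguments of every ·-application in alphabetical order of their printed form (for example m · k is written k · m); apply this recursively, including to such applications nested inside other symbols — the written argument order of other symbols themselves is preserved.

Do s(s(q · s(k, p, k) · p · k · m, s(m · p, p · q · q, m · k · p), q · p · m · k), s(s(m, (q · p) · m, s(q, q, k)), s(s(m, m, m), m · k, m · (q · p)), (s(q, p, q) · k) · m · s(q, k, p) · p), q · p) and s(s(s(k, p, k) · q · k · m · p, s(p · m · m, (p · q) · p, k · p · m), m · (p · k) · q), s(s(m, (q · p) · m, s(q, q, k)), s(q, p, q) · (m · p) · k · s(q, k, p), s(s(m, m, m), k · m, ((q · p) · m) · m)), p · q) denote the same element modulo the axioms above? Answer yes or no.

Answer: no — s(s(k · m · p · q · s(k, p, k), s(m · p, p · q, k · m · p), k · m · p · q), s(s(m, m · p · q, s(q, q, k)), s(s(m, m, m), k · m, m · p · q), k · m · p · s(q, k, p) · s(q, p, q)), p · q) vs s(s(k · m · p · q · s(k, p, k), s(m · p, p · q, k · m · p), k · m · p · q), s(s(m, m · p · q, s(q, q, k)), k · m · p · s(q, k, p) · s(q, p, q), s(s(m, m, m), k · m, m · p · q)), p · q)

Derivation:
Left:  s(s(q · s(k, p, k) · p · k · m, s(m · p, p · q · q, m · k · p), q · p · m · k), s(s(m, (q · p) · m, s(q, q, k)), s(s(m, m, m), m · k, m · (q · p)), (s(q, p, q) · k) · m · s(q, k, p) · p), q · p)
  Descend into:  (s(q, p, q) · k) · m · s(q, k, p) · p
  Merge nested applications:  s(q, p, q) · k · m · s(q, k, p) · p
  Sort:  k · m · p · s(q, k, p) · s(q, p, q)
  Put back:  s(s(k · m · p · q · s(k, p, k), s(m · p, p · q, k · m · p), k · m · p · q), s(s(m, m · p · q, s(q, q, k)), s(s(m, m, m), k · m, m · p · q), k · m · p · s(q, k, p) · s(q, p, q)), p · q)
Right:  s(s(s(k, p, k) · q · k · m · p, s(p · m · m, (p · q) · p, k · p · m), m · (p · k) · q), s(s(m, (q · p) · m, s(q, q, k)), s(q, p, q) · (m · p) · k · s(q, k, p), s(s(m, m, m), k · m, ((q · p) · m) · m)), p · q)
  Work inside:  s(q, p, q) · (m · p) · k · s(q, k, p)
  Merge nested applications:  s(q, p, q) · m · p · k · s(q, k, p)
  Sort arguments:  k · m · p · s(q, k, p) · s(q, p, q)
  Put back:  s(s(k · m · p · q · s(k, p, k), s(m · p, p · q, k · m · p), k · m · p · q), s(s(m, m · p · q, s(q, q, k)), k · m · p · s(q, k, p) · s(q, p, q), s(s(m, m, m), k · m, m · p · q)), p · q)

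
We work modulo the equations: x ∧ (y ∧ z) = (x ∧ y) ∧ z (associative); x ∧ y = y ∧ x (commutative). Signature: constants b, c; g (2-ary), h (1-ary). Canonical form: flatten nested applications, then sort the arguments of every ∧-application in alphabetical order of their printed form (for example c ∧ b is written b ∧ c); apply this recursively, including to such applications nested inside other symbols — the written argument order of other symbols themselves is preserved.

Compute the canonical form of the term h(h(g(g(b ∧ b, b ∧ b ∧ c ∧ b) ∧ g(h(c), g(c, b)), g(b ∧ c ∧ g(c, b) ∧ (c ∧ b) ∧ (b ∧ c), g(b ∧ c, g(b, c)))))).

Answer: h(h(g(g(b ∧ b, b ∧ b ∧ b ∧ c) ∧ g(h(c), g(c, b)), g(b ∧ b ∧ b ∧ c ∧ c ∧ c ∧ g(c, b), g(b ∧ c, g(b, c))))))

Derivation:
Work inside:  g(b ∧ b, b ∧ b ∧ c ∧ b) ∧ g(h(c), g(c, b))
Simplify inside:  g(b ∧ b, b ∧ b ∧ c ∧ b)  →  g(b ∧ b, b ∧ b ∧ b ∧ c)
Order the arguments:  g(b ∧ b, b ∧ b ∧ b ∧ c) ∧ g(h(c), g(c, b))
Reassemble:  h(h(g(g(b ∧ b, b ∧ b ∧ b ∧ c) ∧ g(h(c), g(c, b)), g(b ∧ b ∧ b ∧ c ∧ c ∧ c ∧ g(c, b), g(b ∧ c, g(b, c))))))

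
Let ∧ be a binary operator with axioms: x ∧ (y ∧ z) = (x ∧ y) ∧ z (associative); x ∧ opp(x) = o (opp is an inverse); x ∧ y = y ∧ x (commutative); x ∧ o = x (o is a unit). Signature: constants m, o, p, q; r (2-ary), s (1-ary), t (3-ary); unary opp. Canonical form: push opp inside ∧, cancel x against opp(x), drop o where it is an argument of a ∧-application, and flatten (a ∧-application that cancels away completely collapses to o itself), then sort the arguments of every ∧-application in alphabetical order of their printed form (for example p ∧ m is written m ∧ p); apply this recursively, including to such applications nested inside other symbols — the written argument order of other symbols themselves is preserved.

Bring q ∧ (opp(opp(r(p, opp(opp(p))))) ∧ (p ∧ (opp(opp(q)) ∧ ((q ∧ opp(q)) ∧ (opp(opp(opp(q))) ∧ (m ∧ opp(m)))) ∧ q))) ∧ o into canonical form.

Answer: p ∧ q ∧ q ∧ r(p, p)

Derivation:
Push opp inside:  distribute opp over ∧ and collapse double opp
Cancel:  m cancels
Collect terms:  q ∧ q ∧ r(p, p) ∧ p
Sort:  p ∧ q ∧ q ∧ r(p, p)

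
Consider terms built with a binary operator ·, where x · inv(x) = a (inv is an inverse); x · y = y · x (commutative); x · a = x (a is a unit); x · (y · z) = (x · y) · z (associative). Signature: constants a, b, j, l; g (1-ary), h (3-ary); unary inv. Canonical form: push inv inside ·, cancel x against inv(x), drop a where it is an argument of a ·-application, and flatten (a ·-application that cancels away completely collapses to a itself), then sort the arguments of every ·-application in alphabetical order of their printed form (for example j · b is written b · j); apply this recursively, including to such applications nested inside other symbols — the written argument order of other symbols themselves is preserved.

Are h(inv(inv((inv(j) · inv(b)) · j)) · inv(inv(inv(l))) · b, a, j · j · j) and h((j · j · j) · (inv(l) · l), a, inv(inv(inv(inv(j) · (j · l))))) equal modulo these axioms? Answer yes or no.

Left:  h(inv(inv((inv(j) · inv(b)) · j)) · inv(inv(inv(l))) · b, a, j · j · j)
  Work inside:  inv(inv((inv(j) · inv(b)) · j)) · inv(inv(inv(l))) · b
  Push inv inside:  distribute inv over · and collapse double inv
  Cancel inverse pairs:  j cancels; b cancels
  Combine occurrences:  inv(l)
  Rebuild:  h(inv(l), a, j · j · j)
Right:  h((j · j · j) · (inv(l) · l), a, inv(inv(inv(inv(j) · (j · l)))))
  Work inside:  (j · j · j) · (inv(l) · l)
  Inverses cancel:  l cancels
  Collect terms:  j · j · j
  Put back:  h(j · j · j, a, inv(l))

Answer: no — h(inv(l), a, j · j · j) vs h(j · j · j, a, inv(l))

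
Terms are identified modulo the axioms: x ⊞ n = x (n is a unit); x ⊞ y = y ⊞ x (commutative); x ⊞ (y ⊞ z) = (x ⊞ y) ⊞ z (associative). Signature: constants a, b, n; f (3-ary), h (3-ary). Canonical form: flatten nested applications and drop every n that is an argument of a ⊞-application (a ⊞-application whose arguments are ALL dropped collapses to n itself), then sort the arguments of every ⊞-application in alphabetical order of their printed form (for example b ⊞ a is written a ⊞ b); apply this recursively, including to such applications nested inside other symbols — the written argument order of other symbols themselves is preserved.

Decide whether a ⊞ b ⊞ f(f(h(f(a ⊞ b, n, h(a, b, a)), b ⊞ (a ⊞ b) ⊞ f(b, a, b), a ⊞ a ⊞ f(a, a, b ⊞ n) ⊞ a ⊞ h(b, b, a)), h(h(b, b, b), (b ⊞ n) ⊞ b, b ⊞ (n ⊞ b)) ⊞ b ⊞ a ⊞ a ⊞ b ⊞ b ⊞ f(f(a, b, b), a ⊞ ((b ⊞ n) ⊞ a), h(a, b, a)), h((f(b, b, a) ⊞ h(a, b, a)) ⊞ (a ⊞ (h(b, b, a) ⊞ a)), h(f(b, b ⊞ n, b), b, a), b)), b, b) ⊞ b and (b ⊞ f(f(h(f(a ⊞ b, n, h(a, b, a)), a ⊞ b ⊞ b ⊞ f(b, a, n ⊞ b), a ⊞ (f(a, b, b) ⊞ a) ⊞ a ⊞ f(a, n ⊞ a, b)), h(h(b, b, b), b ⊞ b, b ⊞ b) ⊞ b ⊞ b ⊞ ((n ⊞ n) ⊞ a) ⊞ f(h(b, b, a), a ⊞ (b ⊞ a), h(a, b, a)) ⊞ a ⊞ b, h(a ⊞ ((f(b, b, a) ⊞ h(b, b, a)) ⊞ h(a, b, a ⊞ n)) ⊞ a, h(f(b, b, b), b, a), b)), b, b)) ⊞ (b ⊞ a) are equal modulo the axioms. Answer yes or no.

Answer: no — a ⊞ b ⊞ b ⊞ f(f(h(f(a ⊞ b, n, h(a, b, a)), a ⊞ b ⊞ b ⊞ f(b, a, b), a ⊞ a ⊞ a ⊞ f(a, a, b) ⊞ h(b, b, a)), a ⊞ a ⊞ b ⊞ b ⊞ b ⊞ f(f(a, b, b), a ⊞ a ⊞ b, h(a, b, a)) ⊞ h(h(b, b, b), b ⊞ b, b ⊞ b), h(a ⊞ a ⊞ f(b, b, a) ⊞ h(a, b, a) ⊞ h(b, b, a), h(f(b, b, b), b, a), b)), b, b) vs a ⊞ b ⊞ b ⊞ f(f(h(f(a ⊞ b, n, h(a, b, a)), a ⊞ b ⊞ b ⊞ f(b, a, b), a ⊞ a ⊞ a ⊞ f(a, a, b) ⊞ f(a, b, b)), a ⊞ a ⊞ b ⊞ b ⊞ b ⊞ f(h(b, b, a), a ⊞ a ⊞ b, h(a, b, a)) ⊞ h(h(b, b, b), b ⊞ b, b ⊞ b), h(a ⊞ a ⊞ f(b, b, a) ⊞ h(a, b, a) ⊞ h(b, b, a), h(f(b, b, b), b, a), b)), b, b)

Derivation:
Left:  a ⊞ b ⊞ f(f(h(f(a ⊞ b, n, h(a, b, a)), b ⊞ (a ⊞ b) ⊞ f(b, a, b), a ⊞ a ⊞ f(a, a, b ⊞ n) ⊞ a ⊞ h(b, b, a)), h(h(b, b, b), (b ⊞ n) ⊞ b, b ⊞ (n ⊞ b)) ⊞ b ⊞ a ⊞ a ⊞ b ⊞ b ⊞ f(f(a, b, b), a ⊞ ((b ⊞ n) ⊞ a), h(a, b, a)), h((f(b, b, a) ⊞ h(a, b, a)) ⊞ (a ⊞ (h(b, b, a) ⊞ a)), h(f(b, b ⊞ n, b), b, a), b)), b, b) ⊞ b
  Inside:  f(f(h(f(a ⊞ b, n, h(a, b, a)), b ⊞ (a ⊞ b) ⊞ f(b, a, b), a ⊞ a ⊞ f(a, a, b ⊞ n) ⊞ a ⊞ h(b, b, a)), h(h(b, b, b), (b ⊞ n) ⊞ b, b ⊞ (n ⊞ b)) ⊞ b ⊞ a ⊞ a ⊞ b ⊞ b ⊞ f(f(a, b, b), a ⊞ ((b ⊞ n) ⊞ a), h(a, b, a)), h((f(b, b, a) ⊞ h(a, b, a)) ⊞ (a ⊞ (h(b, b, a) ⊞ a)), h(f(b, b ⊞ n, b), b, a), b)), b, b)  →  f(f(h(f(a ⊞ b, n, h(a, b, a)), a ⊞ b ⊞ b ⊞ f(b, a, b), a ⊞ a ⊞ a ⊞ f(a, a, b) ⊞ h(b, b, a)), a ⊞ a ⊞ b ⊞ b ⊞ b ⊞ f(f(a, b, b), a ⊞ a ⊞ b, h(a, b, a)) ⊞ h(h(b, b, b), b ⊞ b, b ⊞ b), h(a ⊞ a ⊞ f(b, b, a) ⊞ h(a, b, a) ⊞ h(b, b, a), h(f(b, b, b), b, a), b)), b, b)
  Sort arguments:  a ⊞ b ⊞ b ⊞ f(f(h(f(a ⊞ b, n, h(a, b, a)), a ⊞ b ⊞ b ⊞ f(b, a, b), a ⊞ a ⊞ a ⊞ f(a, a, b) ⊞ h(b, b, a)), a ⊞ a ⊞ b ⊞ b ⊞ b ⊞ f(f(a, b, b), a ⊞ a ⊞ b, h(a, b, a)) ⊞ h(h(b, b, b), b ⊞ b, b ⊞ b), h(a ⊞ a ⊞ f(b, b, a) ⊞ h(a, b, a) ⊞ h(b, b, a), h(f(b, b, b), b, a), b)), b, b)
Right:  (b ⊞ f(f(h(f(a ⊞ b, n, h(a, b, a)), a ⊞ b ⊞ b ⊞ f(b, a, n ⊞ b), a ⊞ (f(a, b, b) ⊞ a) ⊞ a ⊞ f(a, n ⊞ a, b)), h(h(b, b, b), b ⊞ b, b ⊞ b) ⊞ b ⊞ b ⊞ ((n ⊞ n) ⊞ a) ⊞ f(h(b, b, a), a ⊞ (b ⊞ a), h(a, b, a)) ⊞ a ⊞ b, h(a ⊞ ((f(b, b, a) ⊞ h(b, b, a)) ⊞ h(a, b, a ⊞ n)) ⊞ a, h(f(b, b, b), b, a), b)), b, b)) ⊞ (b ⊞ a)
  Un-nest:  b ⊞ f(f(h(f(a ⊞ b, n, h(a, b, a)), a ⊞ b ⊞ b ⊞ f(b, a, n ⊞ b), a ⊞ (f(a, b, b) ⊞ a) ⊞ a ⊞ f(a, n ⊞ a, b)), h(h(b, b, b), b ⊞ b, b ⊞ b) ⊞ b ⊞ b ⊞ ((n ⊞ n) ⊞ a) ⊞ f(h(b, b, a), a ⊞ (b ⊞ a), h(a, b, a)) ⊞ a ⊞ b, h(a ⊞ ((f(b, b, a) ⊞ h(b, b, a)) ⊞ h(a, b, a ⊞ n)) ⊞ a, h(f(b, b, b), b, a), b)), b, b) ⊞ b ⊞ a
  Simplify inside:  f(f(h(f(a ⊞ b, n, h(a, b, a)), a ⊞ b ⊞ b ⊞ f(b, a, n ⊞ b), a ⊞ (f(a, b, b) ⊞ a) ⊞ a ⊞ f(a, n ⊞ a, b)), h(h(b, b, b), b ⊞ b, b ⊞ b) ⊞ b ⊞ b ⊞ ((n ⊞ n) ⊞ a) ⊞ f(h(b, b, a), a ⊞ (b ⊞ a), h(a, b, a)) ⊞ a ⊞ b, h(a ⊞ ((f(b, b, a) ⊞ h(b, b, a)) ⊞ h(a, b, a ⊞ n)) ⊞ a, h(f(b, b, b), b, a), b)), b, b)  →  f(f(h(f(a ⊞ b, n, h(a, b, a)), a ⊞ b ⊞ b ⊞ f(b, a, b), a ⊞ a ⊞ a ⊞ f(a, a, b) ⊞ f(a, b, b)), a ⊞ a ⊞ b ⊞ b ⊞ b ⊞ f(h(b, b, a), a ⊞ a ⊞ b, h(a, b, a)) ⊞ h(h(b, b, b), b ⊞ b, b ⊞ b), h(a ⊞ a ⊞ f(b, b, a) ⊞ h(a, b, a) ⊞ h(b, b, a), h(f(b, b, b), b, a), b)), b, b)
  Sort:  a ⊞ b ⊞ b ⊞ f(f(h(f(a ⊞ b, n, h(a, b, a)), a ⊞ b ⊞ b ⊞ f(b, a, b), a ⊞ a ⊞ a ⊞ f(a, a, b) ⊞ f(a, b, b)), a ⊞ a ⊞ b ⊞ b ⊞ b ⊞ f(h(b, b, a), a ⊞ a ⊞ b, h(a, b, a)) ⊞ h(h(b, b, b), b ⊞ b, b ⊞ b), h(a ⊞ a ⊞ f(b, b, a) ⊞ h(a, b, a) ⊞ h(b, b, a), h(f(b, b, b), b, a), b)), b, b)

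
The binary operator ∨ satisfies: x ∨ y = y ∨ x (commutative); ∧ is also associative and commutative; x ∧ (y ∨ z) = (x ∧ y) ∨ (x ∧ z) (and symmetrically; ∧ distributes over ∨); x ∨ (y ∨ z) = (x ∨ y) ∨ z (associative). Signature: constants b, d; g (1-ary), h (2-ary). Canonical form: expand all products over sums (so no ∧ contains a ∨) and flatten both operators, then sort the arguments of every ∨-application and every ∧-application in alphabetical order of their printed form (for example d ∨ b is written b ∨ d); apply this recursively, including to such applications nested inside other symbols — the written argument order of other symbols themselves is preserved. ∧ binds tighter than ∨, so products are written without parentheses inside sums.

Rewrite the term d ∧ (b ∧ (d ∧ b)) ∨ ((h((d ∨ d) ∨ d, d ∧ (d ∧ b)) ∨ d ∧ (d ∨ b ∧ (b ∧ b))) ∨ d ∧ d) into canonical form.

Expand:  b ∧ b ∧ d ∧ d ∨ h(d ∨ d ∨ d, b ∧ d ∧ d) ∨ d ∧ d ∨ b ∧ b ∧ b ∧ d ∨ d ∧ d
Sort arguments:  b ∧ b ∧ b ∧ d ∨ b ∧ b ∧ d ∧ d ∨ d ∧ d ∨ d ∧ d ∨ h(d ∨ d ∨ d, b ∧ d ∧ d)

Answer: b ∧ b ∧ b ∧ d ∨ b ∧ b ∧ d ∧ d ∨ d ∧ d ∨ d ∧ d ∨ h(d ∨ d ∨ d, b ∧ d ∧ d)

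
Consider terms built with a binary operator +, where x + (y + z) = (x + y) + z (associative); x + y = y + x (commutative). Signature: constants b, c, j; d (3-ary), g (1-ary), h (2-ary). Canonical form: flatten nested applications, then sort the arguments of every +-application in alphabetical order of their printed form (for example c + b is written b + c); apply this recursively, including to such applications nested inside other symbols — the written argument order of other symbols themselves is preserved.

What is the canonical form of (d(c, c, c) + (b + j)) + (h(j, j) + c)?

Answer: b + c + d(c, c, c) + h(j, j) + j

Derivation:
Un-nest:  d(c, c, c) + b + j + h(j, j) + c
Order the arguments:  b + c + d(c, c, c) + h(j, j) + j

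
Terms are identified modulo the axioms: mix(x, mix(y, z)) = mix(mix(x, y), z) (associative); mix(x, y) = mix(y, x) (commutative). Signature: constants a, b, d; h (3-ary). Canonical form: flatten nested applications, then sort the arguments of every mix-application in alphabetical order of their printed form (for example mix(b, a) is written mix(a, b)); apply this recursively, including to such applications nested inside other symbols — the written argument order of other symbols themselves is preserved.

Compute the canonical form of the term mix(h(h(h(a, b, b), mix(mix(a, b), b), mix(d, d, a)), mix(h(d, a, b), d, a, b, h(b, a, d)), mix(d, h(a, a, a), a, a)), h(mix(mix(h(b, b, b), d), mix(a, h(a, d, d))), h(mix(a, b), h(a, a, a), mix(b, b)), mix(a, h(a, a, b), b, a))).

Inside:  h(h(h(a, b, b), mix(mix(a, b), b), mix(d, d, a)), mix(h(d, a, b), d, a, b, h(b, a, d)), mix(d, h(a, a, a), a, a))  →  h(h(h(a, b, b), mix(a, b, b), mix(a, d, d)), mix(a, b, d, h(b, a, d), h(d, a, b)), mix(a, a, d, h(a, a, a)))
Inside:  h(mix(mix(h(b, b, b), d), mix(a, h(a, d, d))), h(mix(a, b), h(a, a, a), mix(b, b)), mix(a, h(a, a, b), b, a))  →  h(mix(a, d, h(a, d, d), h(b, b, b)), h(mix(a, b), h(a, a, a), mix(b, b)), mix(a, a, b, h(a, a, b)))
Sort:  mix(h(h(h(a, b, b), mix(a, b, b), mix(a, d, d)), mix(a, b, d, h(b, a, d), h(d, a, b)), mix(a, a, d, h(a, a, a))), h(mix(a, d, h(a, d, d), h(b, b, b)), h(mix(a, b), h(a, a, a), mix(b, b)), mix(a, a, b, h(a, a, b))))

Answer: mix(h(h(h(a, b, b), mix(a, b, b), mix(a, d, d)), mix(a, b, d, h(b, a, d), h(d, a, b)), mix(a, a, d, h(a, a, a))), h(mix(a, d, h(a, d, d), h(b, b, b)), h(mix(a, b), h(a, a, a), mix(b, b)), mix(a, a, b, h(a, a, b))))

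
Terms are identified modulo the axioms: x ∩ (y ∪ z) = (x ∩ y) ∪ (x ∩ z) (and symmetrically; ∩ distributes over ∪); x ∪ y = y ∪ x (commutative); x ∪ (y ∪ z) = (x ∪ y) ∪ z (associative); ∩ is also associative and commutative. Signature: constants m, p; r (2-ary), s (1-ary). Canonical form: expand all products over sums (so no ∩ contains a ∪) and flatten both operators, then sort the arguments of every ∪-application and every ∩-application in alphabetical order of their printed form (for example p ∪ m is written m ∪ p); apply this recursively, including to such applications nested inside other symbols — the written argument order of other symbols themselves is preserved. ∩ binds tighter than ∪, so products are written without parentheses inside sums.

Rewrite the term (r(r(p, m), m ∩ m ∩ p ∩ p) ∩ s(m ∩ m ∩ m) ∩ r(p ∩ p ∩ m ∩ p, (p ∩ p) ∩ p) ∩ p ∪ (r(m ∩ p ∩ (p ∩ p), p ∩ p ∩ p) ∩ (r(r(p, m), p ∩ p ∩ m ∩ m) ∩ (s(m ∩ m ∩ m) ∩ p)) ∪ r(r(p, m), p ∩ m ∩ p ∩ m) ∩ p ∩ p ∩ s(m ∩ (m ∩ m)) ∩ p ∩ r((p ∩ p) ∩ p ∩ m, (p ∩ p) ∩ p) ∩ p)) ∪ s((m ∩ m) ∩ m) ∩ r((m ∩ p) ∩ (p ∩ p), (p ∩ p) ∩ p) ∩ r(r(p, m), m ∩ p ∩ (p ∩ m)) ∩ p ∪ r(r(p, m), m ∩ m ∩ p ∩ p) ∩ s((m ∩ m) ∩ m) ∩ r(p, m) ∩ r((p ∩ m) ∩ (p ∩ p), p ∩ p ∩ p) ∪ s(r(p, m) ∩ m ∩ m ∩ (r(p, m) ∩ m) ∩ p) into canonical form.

Un-nest:  p ∩ r(m ∩ p ∩ p ∩ p, p ∩ p ∩ p) ∩ r(r(p, m), m ∩ m ∩ p ∩ p) ∩ s(m ∩ m ∩ m) ∪ p ∩ r(m ∩ p ∩ p ∩ p, p ∩ p ∩ p) ∩ r(r(p, m), m ∩ m ∩ p ∩ p) ∩ s(m ∩ m ∩ m) ∪ p ∩ p ∩ p ∩ p ∩ r(m ∩ p ∩ p ∩ p, p ∩ p ∩ p) ∩ r(r(p, m), m ∩ m ∩ p ∩ p) ∩ s(m ∩ m ∩ m) ∪ p ∩ r(m ∩ p ∩ p ∩ p, p ∩ p ∩ p) ∩ r(r(p, m), m ∩ m ∩ p ∩ p) ∩ s(m ∩ m ∩ m) ∪ r(m ∩ p ∩ p ∩ p, p ∩ p ∩ p) ∩ r(p, m) ∩ r(r(p, m), m ∩ m ∩ p ∩ p) ∩ s(m ∩ m ∩ m) ∪ s(m ∩ m ∩ m ∩ p ∩ r(p, m) ∩ r(p, m))
Sort arguments:  p ∩ p ∩ p ∩ p ∩ r(m ∩ p ∩ p ∩ p, p ∩ p ∩ p) ∩ r(r(p, m), m ∩ m ∩ p ∩ p) ∩ s(m ∩ m ∩ m) ∪ p ∩ r(m ∩ p ∩ p ∩ p, p ∩ p ∩ p) ∩ r(r(p, m), m ∩ m ∩ p ∩ p) ∩ s(m ∩ m ∩ m) ∪ p ∩ r(m ∩ p ∩ p ∩ p, p ∩ p ∩ p) ∩ r(r(p, m), m ∩ m ∩ p ∩ p) ∩ s(m ∩ m ∩ m) ∪ p ∩ r(m ∩ p ∩ p ∩ p, p ∩ p ∩ p) ∩ r(r(p, m), m ∩ m ∩ p ∩ p) ∩ s(m ∩ m ∩ m) ∪ r(m ∩ p ∩ p ∩ p, p ∩ p ∩ p) ∩ r(p, m) ∩ r(r(p, m), m ∩ m ∩ p ∩ p) ∩ s(m ∩ m ∩ m) ∪ s(m ∩ m ∩ m ∩ p ∩ r(p, m) ∩ r(p, m))

Answer: p ∩ p ∩ p ∩ p ∩ r(m ∩ p ∩ p ∩ p, p ∩ p ∩ p) ∩ r(r(p, m), m ∩ m ∩ p ∩ p) ∩ s(m ∩ m ∩ m) ∪ p ∩ r(m ∩ p ∩ p ∩ p, p ∩ p ∩ p) ∩ r(r(p, m), m ∩ m ∩ p ∩ p) ∩ s(m ∩ m ∩ m) ∪ p ∩ r(m ∩ p ∩ p ∩ p, p ∩ p ∩ p) ∩ r(r(p, m), m ∩ m ∩ p ∩ p) ∩ s(m ∩ m ∩ m) ∪ p ∩ r(m ∩ p ∩ p ∩ p, p ∩ p ∩ p) ∩ r(r(p, m), m ∩ m ∩ p ∩ p) ∩ s(m ∩ m ∩ m) ∪ r(m ∩ p ∩ p ∩ p, p ∩ p ∩ p) ∩ r(p, m) ∩ r(r(p, m), m ∩ m ∩ p ∩ p) ∩ s(m ∩ m ∩ m) ∪ s(m ∩ m ∩ m ∩ p ∩ r(p, m) ∩ r(p, m))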